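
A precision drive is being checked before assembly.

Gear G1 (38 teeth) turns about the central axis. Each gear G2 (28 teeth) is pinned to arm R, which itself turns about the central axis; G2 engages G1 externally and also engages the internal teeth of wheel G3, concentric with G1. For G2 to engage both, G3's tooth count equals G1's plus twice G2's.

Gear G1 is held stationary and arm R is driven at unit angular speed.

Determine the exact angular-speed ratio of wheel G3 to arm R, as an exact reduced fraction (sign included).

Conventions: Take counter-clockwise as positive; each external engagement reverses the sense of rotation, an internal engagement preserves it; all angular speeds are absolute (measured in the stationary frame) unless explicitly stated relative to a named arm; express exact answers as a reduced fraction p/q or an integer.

66/47

planetary set (38T centre, 28T on arm, 94T internal) — Willis relation
ring teeth: 38 + 2·28 = 94
38(ω_sun−ω_arm) = −94(ω_ring−ω_arm),  ω_sun = 0, ω_arm = 1
ω_ring = 1 − (38/94)(0−1) = 66/47
ω_out/ω_in = 66/47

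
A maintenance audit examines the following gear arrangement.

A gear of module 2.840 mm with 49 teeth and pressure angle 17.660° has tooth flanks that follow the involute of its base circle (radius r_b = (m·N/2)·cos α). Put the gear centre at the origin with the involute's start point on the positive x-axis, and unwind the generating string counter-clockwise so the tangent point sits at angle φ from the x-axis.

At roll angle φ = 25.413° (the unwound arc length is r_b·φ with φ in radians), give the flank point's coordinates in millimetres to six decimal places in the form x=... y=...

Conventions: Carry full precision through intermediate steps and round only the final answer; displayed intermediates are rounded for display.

x=72.505312 y=1.890734

class = single-mesh tooth geometry [base-circle involute, m = 2.840, 49T]
pitch radius r_p = m·N/2 = 2.840·49/2 = 69.580000
base radius r_b = r_p·cos α = 69.580000·cos 17.660° = 66.300938
roll angle φ = 25.413° = 0.44354052 rad
x = r_b·(cos φ + φ·sin φ) = 72.505312
y = r_b·(sin φ − φ·cos φ) = 1.890734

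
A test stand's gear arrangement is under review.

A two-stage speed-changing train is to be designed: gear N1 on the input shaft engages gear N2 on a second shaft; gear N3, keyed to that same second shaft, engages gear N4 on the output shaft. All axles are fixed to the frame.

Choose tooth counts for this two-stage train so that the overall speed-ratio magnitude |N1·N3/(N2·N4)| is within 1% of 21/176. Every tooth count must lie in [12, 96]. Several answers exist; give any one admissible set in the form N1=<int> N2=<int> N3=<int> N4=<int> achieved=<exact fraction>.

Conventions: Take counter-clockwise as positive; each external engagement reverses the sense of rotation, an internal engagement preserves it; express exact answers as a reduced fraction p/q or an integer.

class = fixed-axis compound train [2-stage, 21/176 wanted]
target = 21/176 in lowest terms: an exact hit needs N1·N3 = k·21 and N2·N4 = k·176 for one integer k, every count in [12, 96]; additionally prefer no 1:1 stage (N1 ≠ N2, N3 ≠ N4)
k = 1…7: no 1:1-free in-range split of k·21 and k·176 into factor pairs; take k = 8
k = 8: N1·N3 = 168 = 12·14, N2·N4 = 1408 = 16·88
achieved = 12·14/(16·88) = 21/176; |achieved − target| = 0 ≤ 21/17600 ✓

N1=12 N2=16 N3=14 N4=88 achieved=21/176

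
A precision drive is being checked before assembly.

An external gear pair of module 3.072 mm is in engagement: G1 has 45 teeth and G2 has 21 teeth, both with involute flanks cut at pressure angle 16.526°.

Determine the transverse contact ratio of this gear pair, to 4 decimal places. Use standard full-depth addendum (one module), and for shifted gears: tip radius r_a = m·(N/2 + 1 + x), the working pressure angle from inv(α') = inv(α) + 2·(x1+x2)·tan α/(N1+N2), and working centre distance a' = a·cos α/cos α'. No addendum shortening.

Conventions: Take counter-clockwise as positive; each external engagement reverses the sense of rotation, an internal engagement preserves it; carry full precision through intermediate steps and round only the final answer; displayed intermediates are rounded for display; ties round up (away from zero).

single-mesh involute tooth geometry (45T engaging 21T at module 3.072)
base radii: r_b1 = 66.264705, r_b2 = 30.923529
tip radii: r_a1 = 72.192000, r_a2 = 35.328000
no profile shift: α' = α, a' = a
action lengths: √(r_a1²−r_b1²) = 28.647404, √(r_a2²−r_b2²) = 17.082240
base pitch p_b = π·m·cos α = 9.252298
CR = (28.647404 + 17.082240 − 101.376000·sin 16.52600°)/9.252298 = 1.825838
contact ratio ≈ 1.8258

1.8258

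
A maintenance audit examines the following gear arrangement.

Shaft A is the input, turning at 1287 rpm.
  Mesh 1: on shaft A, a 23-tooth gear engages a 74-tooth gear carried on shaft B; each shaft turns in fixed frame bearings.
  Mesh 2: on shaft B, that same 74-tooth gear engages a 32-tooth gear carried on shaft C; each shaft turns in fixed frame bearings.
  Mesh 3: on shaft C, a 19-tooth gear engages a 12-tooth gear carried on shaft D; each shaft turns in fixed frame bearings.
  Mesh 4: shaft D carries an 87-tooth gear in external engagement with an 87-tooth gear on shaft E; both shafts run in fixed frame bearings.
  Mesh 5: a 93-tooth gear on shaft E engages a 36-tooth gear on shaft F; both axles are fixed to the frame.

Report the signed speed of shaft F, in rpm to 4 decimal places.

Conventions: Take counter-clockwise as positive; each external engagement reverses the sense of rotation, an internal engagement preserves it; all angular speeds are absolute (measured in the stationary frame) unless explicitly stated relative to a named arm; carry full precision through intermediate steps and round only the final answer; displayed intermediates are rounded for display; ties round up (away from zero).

-3783.6348 rpm

recognized (6 fixed axles, 5 meshes): fixed-axis compound train
mesh 1 [23T→74T]: ω = 1287.0000×23/74 = 400.0135 rpm, sense flips to −
mesh 2 [74T→32T]: ω = 400.0135×74/32 = 925.0313 rpm, sense flips to +
mesh 3 [19T→12T]: ω = 925.0313×19/12 = 1464.6328 rpm, sense flips to −
mesh 4 [87T→87T]: ω = 1464.6328×87/87 = 1464.6328 rpm, sense flips to +
mesh 5 [93T→36T]: ω = 1464.6328×93/36 = 3783.6348 rpm, sense flips to −
signed output speed = -3783.6348 rpm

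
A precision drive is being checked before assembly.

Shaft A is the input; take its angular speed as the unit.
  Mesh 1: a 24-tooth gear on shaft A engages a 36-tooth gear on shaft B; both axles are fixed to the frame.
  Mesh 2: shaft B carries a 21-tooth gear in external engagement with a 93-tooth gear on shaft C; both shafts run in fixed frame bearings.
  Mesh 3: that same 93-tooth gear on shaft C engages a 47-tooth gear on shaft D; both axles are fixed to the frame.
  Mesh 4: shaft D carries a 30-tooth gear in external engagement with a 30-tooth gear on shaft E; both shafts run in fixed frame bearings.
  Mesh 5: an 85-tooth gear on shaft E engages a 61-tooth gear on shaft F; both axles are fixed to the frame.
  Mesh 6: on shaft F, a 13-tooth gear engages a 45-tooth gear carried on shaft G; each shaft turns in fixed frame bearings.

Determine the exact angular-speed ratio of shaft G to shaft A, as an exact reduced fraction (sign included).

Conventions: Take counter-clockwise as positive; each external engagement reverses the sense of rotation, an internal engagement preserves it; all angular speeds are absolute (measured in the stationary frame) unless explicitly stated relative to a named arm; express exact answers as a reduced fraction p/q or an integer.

3094/25803

class = fixed-axis compound train [6 meshes; 6 ratios multiply, 6 sense flips]
mesh 1 [24T→36T]: running ratio 2/3, sense −
mesh 2 [21T→93T]: running ratio 14/93, sense +
mesh 3 [93T→47T]: running ratio 14/47, sense −
mesh 4 [30T→30T]: running ratio 14/47, sense +
mesh 5 [85T→61T]: running ratio 1190/2867, sense −
mesh 6 [13T→45T]: running ratio 3094/25803, sense +
ω_out/ω_in = 3094/25803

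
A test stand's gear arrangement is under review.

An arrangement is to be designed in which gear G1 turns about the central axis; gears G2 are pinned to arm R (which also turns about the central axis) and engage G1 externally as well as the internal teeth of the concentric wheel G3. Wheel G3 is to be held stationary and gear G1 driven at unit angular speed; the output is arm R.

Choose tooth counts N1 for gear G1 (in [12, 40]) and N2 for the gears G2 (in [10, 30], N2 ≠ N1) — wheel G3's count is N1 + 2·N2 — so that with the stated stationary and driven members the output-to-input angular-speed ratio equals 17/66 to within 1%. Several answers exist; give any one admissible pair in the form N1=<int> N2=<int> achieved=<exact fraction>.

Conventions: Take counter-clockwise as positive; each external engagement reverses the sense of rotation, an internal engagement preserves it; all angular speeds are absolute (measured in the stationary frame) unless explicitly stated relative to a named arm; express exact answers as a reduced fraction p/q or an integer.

planetary set to be sized for 17/66 (Willis relation)
Willis with ω_ring = 0: ω_arm/ω_sun = N1/(N1+N3); set equal to 17/66  ⇒  N3/N1 = 1/(17/66) − 1 = 49/17
N3 = N1 + 2·N2  ⇒  N2/N1 = (N3/N1 − 1)/2 = (49/17 − 1)/2 = 16/17
smallest multiple with N1 ≥ 12 and N2 ≥ 10: k = 1  ⇒  N1 = 1·17 = 17, N2 = 1·16 = 16 (N1 ≤ 40, N2 ≤ 30, N2 ≠ N1 ✓), N3 = 17 + 2·16 = 49
check: N1/(N1+N3) with N1 = 17, N3 = 49 gives 17/66; |achieved − target| = 0 ≤ 17/6600 ✓

N1=17 N2=16 achieved=17/66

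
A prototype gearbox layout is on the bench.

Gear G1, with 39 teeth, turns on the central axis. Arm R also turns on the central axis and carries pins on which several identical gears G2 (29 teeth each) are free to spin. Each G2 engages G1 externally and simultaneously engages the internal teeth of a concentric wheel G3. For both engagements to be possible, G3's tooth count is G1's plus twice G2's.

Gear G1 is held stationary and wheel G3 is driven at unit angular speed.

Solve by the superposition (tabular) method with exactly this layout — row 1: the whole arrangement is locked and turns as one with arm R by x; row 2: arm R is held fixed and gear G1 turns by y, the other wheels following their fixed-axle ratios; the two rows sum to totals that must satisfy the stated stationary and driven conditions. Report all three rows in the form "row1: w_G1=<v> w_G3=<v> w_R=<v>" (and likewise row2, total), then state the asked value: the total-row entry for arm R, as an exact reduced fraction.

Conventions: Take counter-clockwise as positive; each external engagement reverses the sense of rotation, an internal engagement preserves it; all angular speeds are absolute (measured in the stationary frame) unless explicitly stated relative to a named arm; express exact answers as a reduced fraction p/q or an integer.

topology: planetary set — G1 39T / G2 29T / G3 97T, arm = carrier (Willis)
row 1 — lock + rotate with arm: ω_sun = ω_ring = ω_arm = x
superposition row 2 [arm held]: sun y, ring −(39/97)·y, arm 0
boundary: total ω_sun = x + y = 0 and total ω_ring = x − (39/97)·y = 1  ⇒  y = -97/136, x = 97/136
row 2 ring = −(39/97)·(-97/136) = 39/136
totals (row 1 + row 2): sun 97/136 + (-97/136) = 0, ring 97/136 + 39/136 = 1, arm 97/136 + 0 = 97/136
asked cell (total, arm) = 97/136

row1: w_G1=97/136 w_G3=97/136 w_R=97/136
row2: w_G1=-97/136 w_G3=39/136 w_R=0
total: w_G1=0 w_G3=1 w_R=97/136
asked value: 97/136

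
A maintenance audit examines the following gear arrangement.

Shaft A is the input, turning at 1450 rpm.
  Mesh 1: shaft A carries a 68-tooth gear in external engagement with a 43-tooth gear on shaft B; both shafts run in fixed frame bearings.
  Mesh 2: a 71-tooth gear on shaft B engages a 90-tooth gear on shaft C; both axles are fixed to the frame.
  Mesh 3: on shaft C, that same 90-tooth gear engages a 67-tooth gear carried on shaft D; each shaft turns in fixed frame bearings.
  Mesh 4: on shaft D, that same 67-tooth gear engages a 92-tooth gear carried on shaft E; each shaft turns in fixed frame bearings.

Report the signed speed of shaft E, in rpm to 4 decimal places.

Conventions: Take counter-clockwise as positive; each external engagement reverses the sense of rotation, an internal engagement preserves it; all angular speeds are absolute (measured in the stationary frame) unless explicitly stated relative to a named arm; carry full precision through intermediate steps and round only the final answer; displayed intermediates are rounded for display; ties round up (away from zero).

+1769.6158 rpm

topology: fixed-axis compound train — 4 meshes, A→E
mesh 1 [68T→43T]: ω = 1450.0000×68/43 = 2293.0233 rpm, sense flips to −
mesh 2 [71T→90T]: ω = 2293.0233×71/90 = 1808.9406 rpm, sense flips to +
mesh 3 [90T→67T]: ω = 1808.9406×90/67 = 2429.9202 rpm, sense flips to −
mesh 4 [67T→92T]: ω = 2429.9202×67/92 = 1769.6158 rpm, sense flips to +
signed output speed = +1769.6158 rpm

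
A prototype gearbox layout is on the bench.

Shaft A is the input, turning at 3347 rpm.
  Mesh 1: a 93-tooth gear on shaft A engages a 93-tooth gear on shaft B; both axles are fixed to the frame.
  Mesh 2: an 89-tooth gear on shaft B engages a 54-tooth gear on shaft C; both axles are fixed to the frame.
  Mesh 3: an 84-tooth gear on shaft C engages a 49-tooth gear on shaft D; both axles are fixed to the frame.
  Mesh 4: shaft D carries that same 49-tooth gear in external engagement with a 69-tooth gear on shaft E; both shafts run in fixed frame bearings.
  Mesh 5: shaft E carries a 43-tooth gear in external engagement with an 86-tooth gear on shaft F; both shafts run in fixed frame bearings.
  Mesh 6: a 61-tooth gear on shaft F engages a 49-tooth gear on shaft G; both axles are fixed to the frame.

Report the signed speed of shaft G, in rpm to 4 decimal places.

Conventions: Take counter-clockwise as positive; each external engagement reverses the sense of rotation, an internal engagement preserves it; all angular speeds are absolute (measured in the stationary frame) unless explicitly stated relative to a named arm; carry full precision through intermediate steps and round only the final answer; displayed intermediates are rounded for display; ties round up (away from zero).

+4180.0927 rpm

topology: fixed-axis compound train — 6 meshes, A→G
mesh 1 [93T→93T]: ω = 3347.0000×93/93 = 3347.0000 rpm, sense flips to −
mesh 2 [89T→54T]: ω = 3347.0000×89/54 = 5516.3519 rpm, sense flips to +
mesh 3 [84T→49T]: ω = 5516.3519×84/49 = 9456.6032 rpm, sense flips to −
mesh 4 [49T→69T]: ω = 9456.6032×49/69 = 6715.5588 rpm, sense flips to +
mesh 5 [43T→86T]: ω = 6715.5588×43/86 = 3357.7794 rpm, sense flips to −
mesh 6 [61T→49T]: ω = 3357.7794×61/49 = 4180.0927 rpm, sense flips to +
signed output speed = +4180.0927 rpm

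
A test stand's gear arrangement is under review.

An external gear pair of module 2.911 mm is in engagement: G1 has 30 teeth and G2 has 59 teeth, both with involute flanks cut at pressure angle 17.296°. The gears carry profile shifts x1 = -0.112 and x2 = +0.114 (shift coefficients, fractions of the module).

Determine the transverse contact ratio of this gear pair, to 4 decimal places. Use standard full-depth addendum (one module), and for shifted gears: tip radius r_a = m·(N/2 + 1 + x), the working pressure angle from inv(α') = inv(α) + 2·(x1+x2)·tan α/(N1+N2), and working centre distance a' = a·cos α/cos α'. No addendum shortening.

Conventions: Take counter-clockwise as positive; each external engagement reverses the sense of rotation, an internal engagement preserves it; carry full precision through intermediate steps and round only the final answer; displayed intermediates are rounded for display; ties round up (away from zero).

single-mesh involute tooth geometry (30T engaging 59T at module 2.911)
base radii: r_b1 = 41.690537, r_b2 = 81.991389
tip radii: r_a1 = 46.249968, r_a2 = 89.117354
inv(α') = inv(17.296°) + 2·(-0.112+0.114)·tan α/(30+59) = 0.00953058  ⇒  α' = 17.30427°
a' = a·cos α / cos α' = 129.5395·cos 17.296°/cos 17.30427° = 129.545321
action lengths: √(r_a1²−r_b1²) = 20.023953, √(r_a2²−r_b2²) = 34.918690
base pitch p_b = π·m·cos α = 8.731646
CR = (20.023953 + 34.918690 − 129.545321·sin 17.30427°)/8.731646 = 1.879361
contact ratio ≈ 1.8794

1.8794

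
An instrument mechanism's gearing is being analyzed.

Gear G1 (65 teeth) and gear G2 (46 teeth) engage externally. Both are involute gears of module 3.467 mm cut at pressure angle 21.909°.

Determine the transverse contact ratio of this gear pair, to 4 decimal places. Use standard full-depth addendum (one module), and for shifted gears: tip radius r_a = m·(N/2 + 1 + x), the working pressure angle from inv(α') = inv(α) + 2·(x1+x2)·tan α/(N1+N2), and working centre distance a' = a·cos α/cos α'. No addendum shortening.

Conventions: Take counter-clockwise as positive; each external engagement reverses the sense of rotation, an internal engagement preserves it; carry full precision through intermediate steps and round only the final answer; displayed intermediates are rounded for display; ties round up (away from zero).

single-mesh involute tooth geometry (65T engaging 46T at module 3.467)
base radii: r_b1 = 104.539667, r_b2 = 73.981918
tip radii: r_a1 = 116.144500, r_a2 = 83.208000
no profile shift: α' = α, a' = a
action lengths: √(r_a1²−r_b1²) = 50.606353, √(r_a2²−r_b2²) = 38.082110
base pitch p_b = π·m·cos α = 10.105263
CR = (50.606353 + 38.082110 − 192.418500·sin 21.90900°)/10.105263 = 1.671473
contact ratio ≈ 1.6715

1.6715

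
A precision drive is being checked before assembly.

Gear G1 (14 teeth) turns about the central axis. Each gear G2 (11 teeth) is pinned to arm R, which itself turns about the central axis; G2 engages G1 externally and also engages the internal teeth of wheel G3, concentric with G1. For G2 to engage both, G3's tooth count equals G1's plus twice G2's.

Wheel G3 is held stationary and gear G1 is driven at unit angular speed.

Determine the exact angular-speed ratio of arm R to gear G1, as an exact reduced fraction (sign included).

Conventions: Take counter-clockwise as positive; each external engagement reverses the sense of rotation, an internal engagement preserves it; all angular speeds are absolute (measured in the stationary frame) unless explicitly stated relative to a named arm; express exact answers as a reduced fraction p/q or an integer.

7/25

topology: planetary set — G1 14T / G2 11T / G3 36T, arm = carrier (Willis)
ring teeth: 14 + 2·11 = 36
14(ω_sun−ω_arm) = −36(ω_ring−ω_arm),  ω_ring = 0, ω_sun = 1
14(1−ω_arm) = −36(0−ω_arm)  ⇒  50·ω_arm = 14  ⇒  ω_arm = 7/25
ω_out/ω_in = 7/25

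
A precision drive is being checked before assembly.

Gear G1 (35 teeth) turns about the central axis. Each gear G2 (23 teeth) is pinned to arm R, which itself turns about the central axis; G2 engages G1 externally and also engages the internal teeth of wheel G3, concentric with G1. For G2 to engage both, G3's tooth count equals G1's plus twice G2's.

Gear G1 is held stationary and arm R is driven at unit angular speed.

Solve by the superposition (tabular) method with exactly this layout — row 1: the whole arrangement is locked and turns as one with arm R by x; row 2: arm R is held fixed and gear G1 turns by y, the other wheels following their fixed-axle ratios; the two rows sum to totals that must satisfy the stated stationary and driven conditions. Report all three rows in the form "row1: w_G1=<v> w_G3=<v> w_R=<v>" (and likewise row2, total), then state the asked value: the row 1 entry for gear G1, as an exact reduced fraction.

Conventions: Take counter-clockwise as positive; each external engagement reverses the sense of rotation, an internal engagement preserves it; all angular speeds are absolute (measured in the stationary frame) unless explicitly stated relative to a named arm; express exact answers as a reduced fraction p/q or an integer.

planetary set (35T centre, 23T on arm, 81T internal) — Willis relation
row 1 — lock + rotate with arm: ω_sun = ω_ring = ω_arm = x
row 2 (arm held, sun turns y): ω_ring = −(35/81)·y, ω_arm = 0
boundary: total ω_sun = x + y = 0 and total ω_arm = x = 1  ⇒  y = -1, x = 1
row 2 ring = −(35/81)·(-1) = 35/81
totals (row 1 + row 2): sun 1 + (-1) = 0, ring 1 + 35/81 = 116/81, arm 1 + 0 = 1
asked cell (row1, sun) = 1

row1: w_G1=1 w_G3=1 w_R=1
row2: w_G1=-1 w_G3=35/81 w_R=0
total: w_G1=0 w_G3=116/81 w_R=1
asked value: 1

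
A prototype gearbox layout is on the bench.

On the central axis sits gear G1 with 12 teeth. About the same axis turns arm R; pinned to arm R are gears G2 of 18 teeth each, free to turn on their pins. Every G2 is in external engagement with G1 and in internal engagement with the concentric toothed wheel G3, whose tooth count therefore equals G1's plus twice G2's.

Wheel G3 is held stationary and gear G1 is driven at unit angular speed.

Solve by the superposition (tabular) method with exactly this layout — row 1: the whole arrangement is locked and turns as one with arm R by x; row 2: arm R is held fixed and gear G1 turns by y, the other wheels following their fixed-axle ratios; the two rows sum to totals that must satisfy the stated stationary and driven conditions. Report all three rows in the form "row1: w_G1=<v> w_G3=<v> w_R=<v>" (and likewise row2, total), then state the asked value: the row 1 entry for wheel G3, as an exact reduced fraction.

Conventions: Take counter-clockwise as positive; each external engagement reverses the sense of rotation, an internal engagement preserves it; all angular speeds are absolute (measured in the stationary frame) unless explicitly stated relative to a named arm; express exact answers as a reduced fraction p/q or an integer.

row1: w_G1=1/5 w_G3=1/5 w_R=1/5
row2: w_G1=4/5 w_G3=-1/5 w_R=0
total: w_G1=1 w_G3=0 w_R=1/5
asked value: 1/5

topology: planetary set — G1 12T / G2 18T / G3 48T, arm = carrier (Willis)
row 1 (train locked, turned with arm): all members turn x
row 2 — arm fixed, fixed-axis ratios: sun y, ring −(12/48)·y, arm 0
boundary: total ω_ring = x − (12/48)·y = 0 and total ω_sun = x + y = 1  ⇒  y = 4/5, x = 1/5
row 2 ring = −(12/48)·4/5 = -1/5
totals (row 1 + row 2): sun 1/5 + 4/5 = 1, ring 1/5 + (-1/5) = 0, arm 1/5 + 0 = 1/5
asked cell (row1, ring) = 1/5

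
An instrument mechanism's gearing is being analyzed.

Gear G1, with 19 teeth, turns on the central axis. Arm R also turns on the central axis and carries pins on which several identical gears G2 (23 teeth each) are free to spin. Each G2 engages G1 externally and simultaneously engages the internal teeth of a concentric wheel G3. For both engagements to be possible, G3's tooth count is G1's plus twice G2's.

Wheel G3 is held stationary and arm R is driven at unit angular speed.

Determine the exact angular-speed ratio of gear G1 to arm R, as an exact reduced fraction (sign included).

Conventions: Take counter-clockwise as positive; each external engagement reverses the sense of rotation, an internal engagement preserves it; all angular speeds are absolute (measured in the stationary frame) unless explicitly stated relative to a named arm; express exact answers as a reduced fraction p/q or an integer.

planetary set (19T centre, 23T on arm, 65T internal) — Willis relation
ring teeth: 19 + 2·23 = 65
19(ω_sun−ω_arm) = −65(ω_ring−ω_arm),  ω_ring = 0, ω_arm = 1
ω_sun = 1 − (65/19)(0−1) = 84/19
ω_out/ω_in = 84/19

84/19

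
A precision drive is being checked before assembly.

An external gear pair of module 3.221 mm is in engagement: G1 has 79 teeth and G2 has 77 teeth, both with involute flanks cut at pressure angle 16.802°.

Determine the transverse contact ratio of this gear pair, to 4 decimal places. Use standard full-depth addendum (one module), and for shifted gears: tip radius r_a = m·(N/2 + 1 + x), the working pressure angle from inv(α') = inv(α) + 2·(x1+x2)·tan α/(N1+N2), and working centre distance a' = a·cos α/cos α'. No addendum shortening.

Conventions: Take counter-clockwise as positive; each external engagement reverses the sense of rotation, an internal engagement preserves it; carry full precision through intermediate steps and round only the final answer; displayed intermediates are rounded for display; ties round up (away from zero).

2.0498

recognized (one external pair, fixed centres): single-mesh tooth geometry, m = 3.221, N1 = 79, N2 = 77
base radii: r_b1 = 121.797997, r_b2 = 118.714504
tip radii: r_a1 = 130.450500, r_a2 = 127.229500
no profile shift: α' = α, a' = a
action lengths: √(r_a1²−r_b1²) = 46.718099, √(r_a2²−r_b2²) = 45.762564
base pitch p_b = π·m·cos α = 9.687081
CR = (46.718099 + 45.762564 − 251.238000·sin 16.80200°)/9.687081 = 2.049792
contact ratio ≈ 2.0498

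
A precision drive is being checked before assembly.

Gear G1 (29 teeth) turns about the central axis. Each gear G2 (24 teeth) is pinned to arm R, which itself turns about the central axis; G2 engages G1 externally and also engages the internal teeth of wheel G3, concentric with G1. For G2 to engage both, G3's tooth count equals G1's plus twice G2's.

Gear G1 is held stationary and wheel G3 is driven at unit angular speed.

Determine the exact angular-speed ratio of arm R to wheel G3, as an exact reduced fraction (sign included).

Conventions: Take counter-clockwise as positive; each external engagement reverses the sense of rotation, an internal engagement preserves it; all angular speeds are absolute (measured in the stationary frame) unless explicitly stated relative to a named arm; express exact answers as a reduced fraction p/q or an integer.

77/106

class = planetary set [G3 = 29+2·24 = 77; Willis about the carrier]
ring teeth: 29 + 2·24 = 77
29(ω_sun−ω_arm) = −77(ω_ring−ω_arm),  ω_sun = 0, ω_ring = 1
29(0−ω_arm) = −77(1−ω_arm)  ⇒  106·ω_arm = 77  ⇒  ω_arm = 77/106
ω_out/ω_in = 77/106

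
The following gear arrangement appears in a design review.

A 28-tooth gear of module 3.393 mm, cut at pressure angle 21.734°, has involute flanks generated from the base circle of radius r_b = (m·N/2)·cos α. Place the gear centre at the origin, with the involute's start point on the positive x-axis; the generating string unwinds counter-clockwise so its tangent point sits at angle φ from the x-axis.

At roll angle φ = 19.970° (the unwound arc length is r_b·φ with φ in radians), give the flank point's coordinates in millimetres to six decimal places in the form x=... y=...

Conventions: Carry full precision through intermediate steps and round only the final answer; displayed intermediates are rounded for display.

single-mesh involute tooth geometry (28T wheel at module 3.393)
pitch radius r_p = m·N/2 = 3.393·28/2 = 47.502000
base radius r_b = r_p·cos α = 47.502000·cos 21.734° = 44.125225
roll angle φ = 19.970° = 0.34854225 rad
x = r_b·(cos φ + φ·sin φ) = 46.724578
y = r_b·(sin φ − φ·cos φ) = 0.615243

x=46.724578 y=0.615243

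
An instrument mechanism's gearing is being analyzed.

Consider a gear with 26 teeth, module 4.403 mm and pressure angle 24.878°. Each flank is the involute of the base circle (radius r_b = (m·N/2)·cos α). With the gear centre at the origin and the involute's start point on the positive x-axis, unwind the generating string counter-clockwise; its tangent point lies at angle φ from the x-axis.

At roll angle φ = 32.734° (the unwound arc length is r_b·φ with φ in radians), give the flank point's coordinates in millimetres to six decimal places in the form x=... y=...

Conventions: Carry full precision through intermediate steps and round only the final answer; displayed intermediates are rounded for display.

x=59.723074 y=3.123659

recognized (one wheel, involute flank): single-mesh tooth geometry, m = 4.403, N = 26
pitch radius r_p = m·N/2 = 4.403·26/2 = 57.239000
base radius r_b = r_p·cos α = 57.239000·cos 24.878° = 51.927542
roll angle φ = 32.734° = 0.57131608 rad
x = r_b·(cos φ + φ·sin φ) = 59.723074
y = r_b·(sin φ − φ·cos φ) = 3.123659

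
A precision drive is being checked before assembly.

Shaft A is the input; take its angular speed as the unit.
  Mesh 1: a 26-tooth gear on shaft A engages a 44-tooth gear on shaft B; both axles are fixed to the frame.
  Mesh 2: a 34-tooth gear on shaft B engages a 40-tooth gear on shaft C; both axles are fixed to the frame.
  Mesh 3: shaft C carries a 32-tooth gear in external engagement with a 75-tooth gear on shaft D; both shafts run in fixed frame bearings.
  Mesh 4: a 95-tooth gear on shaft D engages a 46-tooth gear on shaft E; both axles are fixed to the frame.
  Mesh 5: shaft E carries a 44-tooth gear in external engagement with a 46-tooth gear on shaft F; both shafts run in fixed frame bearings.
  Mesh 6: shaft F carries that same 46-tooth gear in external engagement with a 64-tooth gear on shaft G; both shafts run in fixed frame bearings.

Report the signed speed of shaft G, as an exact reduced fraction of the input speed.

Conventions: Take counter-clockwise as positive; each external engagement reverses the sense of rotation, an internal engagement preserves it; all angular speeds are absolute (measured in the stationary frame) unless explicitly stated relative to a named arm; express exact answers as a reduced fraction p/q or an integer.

4199/13800

6-mesh fixed-axis compound train (all bearings frame-fixed)
mesh 1 [26T→44T]: |ω|/ω_in = 1×26/44 = 13/22, sense flips to −
mesh 2 [34T→40T]: |ω|/ω_in = (13/22)×34/40 = 221/440, sense flips to +
mesh 3 [32T→75T]: |ω|/ω_in = (221/440)×32/75 = 884/4125, sense flips to −
mesh 4 [95T→46T]: |ω|/ω_in = (884/4125)×95/46 = 8398/18975, sense flips to +
mesh 5 [44T→46T]: |ω|/ω_in = (8398/18975)×44/46 = 16796/39675, sense flips to −
mesh 6 [46T→64T]: |ω|/ω_in = (16796/39675)×46/64 = 4199/13800, sense flips to +
signed output speed (× input speed) = 4199/13800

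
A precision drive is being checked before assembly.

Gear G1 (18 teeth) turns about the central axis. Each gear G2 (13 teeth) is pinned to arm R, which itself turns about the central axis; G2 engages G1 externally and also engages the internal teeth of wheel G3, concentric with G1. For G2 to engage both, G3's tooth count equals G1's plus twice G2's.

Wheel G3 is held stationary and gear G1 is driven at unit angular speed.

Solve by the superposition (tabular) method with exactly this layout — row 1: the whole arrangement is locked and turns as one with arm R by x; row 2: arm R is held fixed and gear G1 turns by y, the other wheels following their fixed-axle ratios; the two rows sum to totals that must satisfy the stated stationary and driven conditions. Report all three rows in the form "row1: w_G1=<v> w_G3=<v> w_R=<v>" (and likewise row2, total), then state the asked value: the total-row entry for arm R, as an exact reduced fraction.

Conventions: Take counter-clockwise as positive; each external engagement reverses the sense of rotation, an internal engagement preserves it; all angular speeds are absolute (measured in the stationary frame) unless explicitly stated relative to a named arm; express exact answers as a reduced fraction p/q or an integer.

row1: w_G1=9/31 w_G3=9/31 w_R=9/31
row2: w_G1=22/31 w_G3=-9/31 w_R=0
total: w_G1=1 w_G3=0 w_R=9/31
asked value: 9/31

topology: planetary set — G1 18T / G2 13T / G3 44T, arm = carrier (Willis)
row 1 (train locked, turned with arm): all members turn x
row 2: sun turns y, ring = −(18/44)·y, arm 0
boundary: total ω_ring = x − (18/44)·y = 0 and total ω_sun = x + y = 1  ⇒  y = 22/31, x = 9/31
row 2 ring = −(18/44)·22/31 = -9/31
totals (row 1 + row 2): sun 9/31 + 22/31 = 1, ring 9/31 + (-9/31) = 0, arm 9/31 + 0 = 9/31
asked cell (total, arm) = 9/31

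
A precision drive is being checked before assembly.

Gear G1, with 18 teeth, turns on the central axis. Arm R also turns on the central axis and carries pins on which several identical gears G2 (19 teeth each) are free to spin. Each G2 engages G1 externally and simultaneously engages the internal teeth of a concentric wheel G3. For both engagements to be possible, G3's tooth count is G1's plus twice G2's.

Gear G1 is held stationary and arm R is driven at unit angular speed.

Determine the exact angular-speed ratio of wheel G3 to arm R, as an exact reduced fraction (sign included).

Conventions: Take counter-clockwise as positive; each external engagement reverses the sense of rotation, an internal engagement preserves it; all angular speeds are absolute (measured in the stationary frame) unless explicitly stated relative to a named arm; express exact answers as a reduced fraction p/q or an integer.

37/28

planetary set (18T centre, 19T on arm, 56T internal) — Willis relation
ring teeth: 18 + 2·19 = 56
18(ω_sun−ω_arm) = −56(ω_ring−ω_arm),  ω_sun = 0, ω_arm = 1
ω_ring = 1 − (18/56)(0−1) = 37/28
ω_out/ω_in = 37/28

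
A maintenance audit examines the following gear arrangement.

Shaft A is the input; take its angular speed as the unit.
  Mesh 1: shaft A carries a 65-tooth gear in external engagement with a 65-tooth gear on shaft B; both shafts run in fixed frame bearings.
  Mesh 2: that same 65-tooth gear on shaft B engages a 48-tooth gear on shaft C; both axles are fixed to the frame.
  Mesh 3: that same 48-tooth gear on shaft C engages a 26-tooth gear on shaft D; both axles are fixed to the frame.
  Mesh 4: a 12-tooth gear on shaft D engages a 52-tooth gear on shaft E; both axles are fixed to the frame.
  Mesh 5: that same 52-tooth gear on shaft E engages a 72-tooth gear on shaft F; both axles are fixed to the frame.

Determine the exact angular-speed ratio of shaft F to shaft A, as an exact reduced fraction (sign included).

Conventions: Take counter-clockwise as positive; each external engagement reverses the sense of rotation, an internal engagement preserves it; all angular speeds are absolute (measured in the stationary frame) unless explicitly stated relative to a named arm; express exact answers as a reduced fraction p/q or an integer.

class = fixed-axis compound train [5 meshes; 5 ratios multiply, 5 sense flips]
mesh 1 [65T→65T]: running ratio 1, sense −
mesh 2 [65T→48T]: running ratio 65/48, sense +
mesh 3 [48T→26T]: running ratio 5/2, sense −
mesh 4 [12T→52T]: running ratio 15/26, sense +
mesh 5 [52T→72T]: running ratio 5/12, sense −
ω_out/ω_in = -5/12

-5/12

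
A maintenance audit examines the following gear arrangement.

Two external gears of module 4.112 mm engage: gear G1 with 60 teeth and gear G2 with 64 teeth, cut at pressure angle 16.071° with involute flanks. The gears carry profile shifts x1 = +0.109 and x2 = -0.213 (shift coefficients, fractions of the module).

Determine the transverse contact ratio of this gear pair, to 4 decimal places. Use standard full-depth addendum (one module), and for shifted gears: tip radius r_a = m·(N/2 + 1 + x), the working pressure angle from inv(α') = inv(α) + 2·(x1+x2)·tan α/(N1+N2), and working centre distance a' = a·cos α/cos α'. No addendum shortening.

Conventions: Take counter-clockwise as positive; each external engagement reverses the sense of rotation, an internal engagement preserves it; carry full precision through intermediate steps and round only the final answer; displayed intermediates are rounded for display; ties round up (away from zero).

single-mesh involute tooth geometry (60T engaging 64T at module 4.112)
base radii: r_b1 = 118.539016, r_b2 = 126.441617
tip radii: r_a1 = 127.920208, r_a2 = 134.820144
inv(α') = inv(16.071°) + 2·(+0.109-0.213)·tan α/(60+64) = 0.00711183  ⇒  α' = 15.72982°
a' = a·cos α / cos α' = 254.9440·cos 16.071°/cos 15.72982° = 254.511902
action lengths: √(r_a1²−r_b1²) = 48.084106, √(r_a2²−r_b2²) = 46.786629
base pitch p_b = π·m·cos α = 12.413377
CR = (48.084106 + 46.786629 − 254.511902·sin 15.72982°)/12.413377 = 2.084220
contact ratio ≈ 2.0842

2.0842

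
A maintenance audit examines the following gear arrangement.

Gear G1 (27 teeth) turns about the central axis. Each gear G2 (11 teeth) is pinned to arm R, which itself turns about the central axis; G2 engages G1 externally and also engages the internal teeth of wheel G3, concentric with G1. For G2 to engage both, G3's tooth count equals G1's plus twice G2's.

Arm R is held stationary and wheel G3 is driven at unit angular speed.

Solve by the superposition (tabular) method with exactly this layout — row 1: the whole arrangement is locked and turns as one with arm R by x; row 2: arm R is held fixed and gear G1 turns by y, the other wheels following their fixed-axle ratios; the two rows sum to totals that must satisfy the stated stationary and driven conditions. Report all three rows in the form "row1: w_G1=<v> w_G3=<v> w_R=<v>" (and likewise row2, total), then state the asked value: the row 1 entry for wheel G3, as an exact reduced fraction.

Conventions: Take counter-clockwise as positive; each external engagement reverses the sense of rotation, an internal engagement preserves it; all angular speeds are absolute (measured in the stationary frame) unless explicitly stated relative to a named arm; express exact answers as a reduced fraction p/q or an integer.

row1: w_G1=0 w_G3=0 w_R=0
row2: w_G1=-49/27 w_G3=1 w_R=0
total: w_G1=-49/27 w_G3=1 w_R=0
asked value: 0

recognized (axles ride arm R): planetary set, 27/11/49 teeth
row 1 (train locked, turned with arm): all members turn x
row 2 (arm held, sun turns y): ω_ring = −(27/49)·y, ω_arm = 0
boundary: total ω_arm = x = 0 and total ω_ring = x − (27/49)·y = 1  ⇒  y = -49/27, x = 0
row 2 ring = −(27/49)·(-49/27) = 1
totals (row 1 + row 2): sun 0 + (-49/27) = -49/27, ring 0 + 1 = 1, arm 0 + 0 = 0
asked cell (row1, ring) = 0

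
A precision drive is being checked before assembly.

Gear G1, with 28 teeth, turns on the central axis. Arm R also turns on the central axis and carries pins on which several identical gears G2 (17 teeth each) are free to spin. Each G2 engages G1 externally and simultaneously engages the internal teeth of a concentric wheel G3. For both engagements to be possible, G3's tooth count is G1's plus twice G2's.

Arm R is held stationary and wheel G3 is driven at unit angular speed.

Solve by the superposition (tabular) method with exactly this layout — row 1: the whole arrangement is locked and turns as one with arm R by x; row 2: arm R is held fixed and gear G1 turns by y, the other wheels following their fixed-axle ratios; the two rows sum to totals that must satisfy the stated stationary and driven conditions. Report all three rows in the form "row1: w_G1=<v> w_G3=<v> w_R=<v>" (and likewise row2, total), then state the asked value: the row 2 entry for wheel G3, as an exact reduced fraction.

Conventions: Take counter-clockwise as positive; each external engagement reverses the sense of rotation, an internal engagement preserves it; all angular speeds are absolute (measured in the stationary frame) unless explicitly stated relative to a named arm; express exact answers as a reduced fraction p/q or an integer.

row1: w_G1=0 w_G3=0 w_R=0
row2: w_G1=-31/14 w_G3=1 w_R=0
total: w_G1=-31/14 w_G3=1 w_R=0
asked value: 1

topology: planetary set — G1 28T / G2 17T / G3 62T, arm = carrier (Willis)
row 1 — lock + rotate with arm: ω_sun = ω_ring = ω_arm = x
row 2 — arm fixed, fixed-axis ratios: sun y, ring −(28/62)·y, arm 0
boundary: total ω_arm = x = 0 and total ω_ring = x − (28/62)·y = 1  ⇒  y = -31/14, x = 0
row 2 ring = −(28/62)·(-31/14) = 1
totals (row 1 + row 2): sun 0 + (-31/14) = -31/14, ring 0 + 1 = 1, arm 0 + 0 = 0
asked cell (row2, ring) = 1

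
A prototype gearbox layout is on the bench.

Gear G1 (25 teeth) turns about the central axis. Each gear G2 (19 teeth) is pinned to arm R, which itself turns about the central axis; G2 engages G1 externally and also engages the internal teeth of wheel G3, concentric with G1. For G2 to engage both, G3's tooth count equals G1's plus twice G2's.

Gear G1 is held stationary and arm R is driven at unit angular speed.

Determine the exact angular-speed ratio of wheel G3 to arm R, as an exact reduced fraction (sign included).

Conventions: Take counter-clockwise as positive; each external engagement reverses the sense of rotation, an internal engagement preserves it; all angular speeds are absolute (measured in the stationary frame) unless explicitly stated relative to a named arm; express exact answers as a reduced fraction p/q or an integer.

88/63

class = planetary set [G3 = 25+2·19 = 63; Willis about the carrier]
ring teeth: 25 + 2·19 = 63
25(ω_sun−ω_arm) = −63(ω_ring−ω_arm),  ω_sun = 0, ω_arm = 1
ω_ring = 1 − (25/63)(0−1) = 88/63
ω_out/ω_in = 88/63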